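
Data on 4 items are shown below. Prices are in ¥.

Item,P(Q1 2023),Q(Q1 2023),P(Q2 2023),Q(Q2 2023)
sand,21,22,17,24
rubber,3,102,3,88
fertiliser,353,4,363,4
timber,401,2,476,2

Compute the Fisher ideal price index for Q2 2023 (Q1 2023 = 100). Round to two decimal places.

103.29

Laspeyres component (base-period weights):
ΣP(Q2 2023)Q(Q1 2023) = 17×22 + 3×102 + 363×4 + 476×2 = 374 + 306 + 1452 + 952 = 3084
ΣP(Q1 2023)Q(Q1 2023) = 21×22 + 3×102 + 353×4 + 401×2 = 462 + 306 + 1412 + 802 = 2982
L = 3084 / 2982 × 100 = 103.4205
Paasche component (current-period weights):
ΣP(Q2 2023)Q(Q2 2023) = 17×24 + 3×88 + 363×4 + 476×2 = 408 + 264 + 1452 + 952 = 3076
ΣP(Q1 2023)Q(Q2 2023) = 21×24 + 3×88 + 353×4 + 401×2 = 504 + 264 + 1412 + 802 = 2982
P = 3076 / 2982 × 100 = 103.1522
Fisher = √(L × P) = √(103.4205 × 103.1522) = 103.2863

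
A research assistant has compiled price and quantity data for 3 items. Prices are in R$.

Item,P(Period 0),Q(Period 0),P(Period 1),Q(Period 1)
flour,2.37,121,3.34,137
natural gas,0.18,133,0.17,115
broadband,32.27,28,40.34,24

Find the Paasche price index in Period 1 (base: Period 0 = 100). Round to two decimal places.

Paasche price index uses current-period quantities as weights.
ΣP(Period 1)·Q(Period 1) = 3.34×137 + 0.17×115 + 40.34×24 = 457.58 + 19.55 + 968.16 = 1445.29
ΣP(Period 0)·Q(Period 1) = 2.37×137 + 0.18×115 + 32.27×24 = 324.69 + 20.7 + 774.48 = 1119.87
Index = 1445.29 / 1119.87 × 100 = 129.0587

129.06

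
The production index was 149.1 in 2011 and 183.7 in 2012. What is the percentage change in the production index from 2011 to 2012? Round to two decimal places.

Change = (183.7 − 149.1) / 149.1 × 100
       = 34.6 / 149.1 × 100 = 23.2059%

23.21%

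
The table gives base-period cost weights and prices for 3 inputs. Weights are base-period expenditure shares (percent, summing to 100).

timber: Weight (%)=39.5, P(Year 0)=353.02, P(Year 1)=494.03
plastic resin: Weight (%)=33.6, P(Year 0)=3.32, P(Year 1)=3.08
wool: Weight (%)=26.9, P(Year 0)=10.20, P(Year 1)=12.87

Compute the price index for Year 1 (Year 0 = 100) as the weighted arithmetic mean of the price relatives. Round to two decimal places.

120.39

timber: 39.5 × (494.03/353.02) = 39.5 × 1.399439 = 55.2778
plastic resin: 33.6 × (3.08/3.32) = 33.6 × 0.927711 = 31.1711
wool: 26.9 × (12.87/10.20) = 26.9 × 1.261765 = 33.9415
Index = Σ wᵢ·(p₁ᵢ/p₀ᵢ) = 55.2778 + 31.1711 + 33.9415 = 120.3904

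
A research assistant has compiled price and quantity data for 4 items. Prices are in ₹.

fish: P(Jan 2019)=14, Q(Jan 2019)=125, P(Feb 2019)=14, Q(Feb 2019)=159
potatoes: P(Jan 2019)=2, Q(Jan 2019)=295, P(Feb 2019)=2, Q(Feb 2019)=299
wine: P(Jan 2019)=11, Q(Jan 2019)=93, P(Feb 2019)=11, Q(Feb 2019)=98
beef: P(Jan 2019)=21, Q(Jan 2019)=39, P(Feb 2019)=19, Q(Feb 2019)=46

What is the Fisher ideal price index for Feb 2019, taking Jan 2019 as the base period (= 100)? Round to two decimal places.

Laspeyres component (base-period weights):
ΣP(Feb 2019)Q(Jan 2019) = 14×125 + 2×295 + 11×93 + 19×39 = 1750 + 590 + 1023 + 741 = 4104
ΣP(Jan 2019)Q(Jan 2019) = 14×125 + 2×295 + 11×93 + 21×39 = 1750 + 590 + 1023 + 819 = 4182
L = 4104 / 4182 × 100 = 98.1349
Paasche component (current-period weights):
ΣP(Feb 2019)Q(Feb 2019) = 14×159 + 2×299 + 11×98 + 19×46 = 2226 + 598 + 1078 + 874 = 4776
ΣP(Jan 2019)Q(Feb 2019) = 14×159 + 2×299 + 11×98 + 21×46 = 2226 + 598 + 1078 + 966 = 4868
P = 4776 / 4868 × 100 = 98.1101
Fisher = √(L × P) = √(98.1349 × 98.1101) = 98.1225

98.12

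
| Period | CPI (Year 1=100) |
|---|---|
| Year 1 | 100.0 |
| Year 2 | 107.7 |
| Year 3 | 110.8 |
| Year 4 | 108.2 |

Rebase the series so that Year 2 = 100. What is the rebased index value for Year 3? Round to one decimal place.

102.9

Rebased(Year 3) = 110.8 / 107.7 × 100 = 102.8784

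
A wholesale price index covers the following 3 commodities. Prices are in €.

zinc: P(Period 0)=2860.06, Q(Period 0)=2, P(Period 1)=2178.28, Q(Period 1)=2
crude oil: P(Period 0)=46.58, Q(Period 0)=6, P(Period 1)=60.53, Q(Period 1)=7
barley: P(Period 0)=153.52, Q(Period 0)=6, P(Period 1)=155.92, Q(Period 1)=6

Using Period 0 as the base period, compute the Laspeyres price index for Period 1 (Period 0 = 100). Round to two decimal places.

Laspeyres price index uses base-period quantities as weights.
ΣP(Period 1)·Q(Period 0) = 2178.28×2 + 60.53×6 + 155.92×6 = 4356.56 + 363.18 + 935.52 = 5655.26
ΣP(Period 0)·Q(Period 0) = 2860.06×2 + 46.58×6 + 153.52×6 = 5720.12 + 279.48 + 921.12 = 6920.72
Index = 5655.26 / 6920.72 × 100 = 81.7149

81.71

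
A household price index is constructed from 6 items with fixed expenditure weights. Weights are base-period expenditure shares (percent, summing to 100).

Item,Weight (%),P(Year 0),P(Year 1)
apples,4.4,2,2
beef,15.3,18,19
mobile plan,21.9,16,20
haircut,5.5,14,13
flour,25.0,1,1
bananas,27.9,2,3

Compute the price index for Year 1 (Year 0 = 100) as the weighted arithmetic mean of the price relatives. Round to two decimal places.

119.88

apples: 4.4 × (2/2) = 4.4 × 1.000000 = 4.4000
beef: 15.3 × (19/18) = 15.3 × 1.055556 = 16.1500
mobile plan: 21.9 × (20/16) = 21.9 × 1.250000 = 27.3750
haircut: 5.5 × (13/14) = 5.5 × 0.928571 = 5.1071
flour: 25.0 × (1/1) = 25.0 × 1.000000 = 25.0000
bananas: 27.9 × (3/2) = 27.9 × 1.500000 = 41.8500
Index = Σ wᵢ·(p₁ᵢ/p₀ᵢ) = 4.4000 + 16.1500 + 27.3750 + 5.1071 + 25.0000 + 41.8500 = 119.8821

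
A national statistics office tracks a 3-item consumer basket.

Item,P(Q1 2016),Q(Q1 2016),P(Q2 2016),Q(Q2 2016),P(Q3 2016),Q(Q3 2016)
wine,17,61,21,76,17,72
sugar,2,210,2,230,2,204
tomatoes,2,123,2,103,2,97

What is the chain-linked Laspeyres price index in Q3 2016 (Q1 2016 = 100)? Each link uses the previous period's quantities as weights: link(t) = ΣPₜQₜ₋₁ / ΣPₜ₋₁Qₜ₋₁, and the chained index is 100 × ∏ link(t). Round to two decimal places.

Link Q1 2016→Q2 2016:
ΣP(Q2 2016)Q(Q1 2016) = 21×61 + 2×210 + 2×123 = 1281 + 420 + 246 = 1947
ΣP(Q1 2016)Q(Q1 2016) = 17×61 + 2×210 + 2×123 = 1037 + 420 + 246 = 1703
link = 1947/1703 = 1.143277
Link Q2 2016→Q3 2016:
ΣP(Q3 2016)Q(Q2 2016) = 17×76 + 2×230 + 2×103 = 1292 + 460 + 206 = 1958
ΣP(Q2 2016)Q(Q2 2016) = 21×76 + 2×230 + 2×103 = 1596 + 460 + 206 = 2262
link = 1958/2262 = 0.865606
Chained index = 100 × 1.143277 × 0.865606 = 98.9627

98.96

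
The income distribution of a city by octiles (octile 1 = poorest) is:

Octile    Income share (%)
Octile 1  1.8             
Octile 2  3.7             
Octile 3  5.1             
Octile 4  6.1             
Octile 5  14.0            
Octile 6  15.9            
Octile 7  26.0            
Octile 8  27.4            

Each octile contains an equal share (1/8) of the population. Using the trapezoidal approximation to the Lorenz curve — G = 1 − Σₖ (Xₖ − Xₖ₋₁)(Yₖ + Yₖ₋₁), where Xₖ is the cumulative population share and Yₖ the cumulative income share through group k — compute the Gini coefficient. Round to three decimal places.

Cumulative income shares Yₖ: 0.0180, 0.0550, 0.1060, 0.1670, 0.3070, 0.4660, 0.7260, 1.0000
Σ (Xₖ−Xₖ₋₁)(Yₖ+Yₖ₋₁) = (1/8)(0.0180+0.0000) + (1/8)(0.0550+0.0180) + (1/8)(0.1060+0.0550) + (1/8)(0.1670+0.1060) + (1/8)(0.3070+0.1670) + (1/8)(0.4660+0.3070) + (1/8)(0.7260+0.4660) + (1/8)(1.0000+0.7260)
  = 0.0023 + 0.0091 + 0.0201 + 0.0341 + 0.0593 + 0.0966 + 0.1490 + 0.2157 = 0.5863
G = 1 − 0.5863 = 0.4137

0.414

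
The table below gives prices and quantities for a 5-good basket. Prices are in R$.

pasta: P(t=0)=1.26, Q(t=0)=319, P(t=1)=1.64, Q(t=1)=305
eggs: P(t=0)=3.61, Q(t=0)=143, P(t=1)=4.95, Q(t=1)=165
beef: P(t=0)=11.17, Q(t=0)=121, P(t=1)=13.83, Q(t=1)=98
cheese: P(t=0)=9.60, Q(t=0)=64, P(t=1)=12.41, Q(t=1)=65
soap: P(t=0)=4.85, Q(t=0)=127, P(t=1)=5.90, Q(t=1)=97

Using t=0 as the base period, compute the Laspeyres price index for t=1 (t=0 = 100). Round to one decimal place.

Laspeyres price index uses base-period quantities as weights.
ΣP(t=1)·Q(t=0) = 1.64×319 + 4.95×143 + 13.83×121 + 12.41×64 + 5.90×127 = 523.16 + 707.85 + 1673.43 + 794.24 + 749.3 = 4447.98
ΣP(t=0)·Q(t=0) = 1.26×319 + 3.61×143 + 11.17×121 + 9.60×64 + 4.85×127 = 401.94 + 516.23 + 1351.57 + 614.4 + 615.95 = 3500.09
Index = 4447.98 / 3500.09 × 100 = 127.0819

127.1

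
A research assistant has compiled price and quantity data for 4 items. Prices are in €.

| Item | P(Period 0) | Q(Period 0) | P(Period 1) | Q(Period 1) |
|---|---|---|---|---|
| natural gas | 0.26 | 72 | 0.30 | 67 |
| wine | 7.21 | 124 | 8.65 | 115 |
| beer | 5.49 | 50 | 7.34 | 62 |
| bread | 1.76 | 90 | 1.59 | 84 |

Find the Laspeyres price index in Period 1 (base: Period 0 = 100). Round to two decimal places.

Laspeyres price index uses base-period quantities as weights.
ΣP(Period 1)·Q(Period 0) = 0.30×72 + 8.65×124 + 7.34×50 + 1.59×90 = 21.6 + 1072.6 + 367 + 143.1 = 1604.3
ΣP(Period 0)·Q(Period 0) = 0.26×72 + 7.21×124 + 5.49×50 + 1.76×90 = 18.72 + 894.04 + 274.5 + 158.4 = 1345.66
Index = 1604.3 / 1345.66 × 100 = 119.2203

119.22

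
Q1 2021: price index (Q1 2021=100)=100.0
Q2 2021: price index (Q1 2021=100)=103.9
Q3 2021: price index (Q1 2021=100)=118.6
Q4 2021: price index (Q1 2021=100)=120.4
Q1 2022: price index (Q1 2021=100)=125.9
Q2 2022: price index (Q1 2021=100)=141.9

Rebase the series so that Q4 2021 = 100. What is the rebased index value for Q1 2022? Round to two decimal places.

Rebased(Q1 2022) = 125.9 / 120.4 × 100 = 104.5681

104.57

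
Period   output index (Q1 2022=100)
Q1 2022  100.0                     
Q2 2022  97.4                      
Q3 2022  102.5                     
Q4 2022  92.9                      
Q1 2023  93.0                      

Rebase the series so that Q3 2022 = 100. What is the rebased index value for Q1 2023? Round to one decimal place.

Rebased(Q1 2023) = 93.0 / 102.5 × 100 = 90.7317

90.7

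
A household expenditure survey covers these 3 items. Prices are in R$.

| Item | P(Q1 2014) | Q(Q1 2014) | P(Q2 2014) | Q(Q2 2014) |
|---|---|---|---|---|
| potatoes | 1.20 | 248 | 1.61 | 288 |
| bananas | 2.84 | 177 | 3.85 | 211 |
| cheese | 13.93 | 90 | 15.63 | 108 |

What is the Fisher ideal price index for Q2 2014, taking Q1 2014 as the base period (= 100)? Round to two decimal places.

Laspeyres component (base-period weights):
ΣP(Q2 2014)Q(Q1 2014) = 1.61×248 + 3.85×177 + 15.63×90 = 399.28 + 681.45 + 1406.7 = 2487.43
ΣP(Q1 2014)Q(Q1 2014) = 1.20×248 + 2.84×177 + 13.93×90 = 297.6 + 502.68 + 1253.7 = 2053.98
L = 2487.43 / 2053.98 × 100 = 121.1029
Paasche component (current-period weights):
ΣP(Q2 2014)Q(Q2 2014) = 1.61×288 + 3.85×211 + 15.63×108 = 463.68 + 812.35 + 1688.04 = 2964.07
ΣP(Q1 2014)Q(Q2 2014) = 1.20×288 + 2.84×211 + 13.93×108 = 345.6 + 599.24 + 1504.44 = 2449.28
P = 2964.07 / 2449.28 × 100 = 121.0180
Fisher = √(L × P) = √(121.1029 × 121.0180) = 121.0605

121.06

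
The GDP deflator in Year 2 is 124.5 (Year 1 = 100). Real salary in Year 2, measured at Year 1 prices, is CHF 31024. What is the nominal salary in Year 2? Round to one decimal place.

Nominal = Real × (Index/100) = 31024 × (124.5/100)
        = 31024 × 1.245 = 38624.8800

38624.9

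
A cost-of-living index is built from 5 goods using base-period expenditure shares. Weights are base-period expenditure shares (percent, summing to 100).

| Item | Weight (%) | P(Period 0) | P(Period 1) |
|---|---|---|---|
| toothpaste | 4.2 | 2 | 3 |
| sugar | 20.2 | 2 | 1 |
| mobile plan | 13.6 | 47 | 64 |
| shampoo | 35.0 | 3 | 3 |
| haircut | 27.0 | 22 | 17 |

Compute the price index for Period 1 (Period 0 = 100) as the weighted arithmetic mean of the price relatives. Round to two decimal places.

toothpaste: 4.2 × (3/2) = 4.2 × 1.500000 = 6.3000
sugar: 20.2 × (1/2) = 20.2 × 0.500000 = 10.1000
mobile plan: 13.6 × (64/47) = 13.6 × 1.361702 = 18.5191
shampoo: 35.0 × (3/3) = 35.0 × 1.000000 = 35.0000
haircut: 27.0 × (17/22) = 27.0 × 0.772727 = 20.8636
Index = Σ wᵢ·(p₁ᵢ/p₀ᵢ) = 6.3000 + 10.1000 + 18.5191 + 35.0000 + 20.8636 = 90.7828

90.78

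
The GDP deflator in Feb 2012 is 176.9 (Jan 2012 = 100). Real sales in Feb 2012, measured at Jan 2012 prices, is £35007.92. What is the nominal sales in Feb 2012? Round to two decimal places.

Nominal = Real × (Index/100) = 35007.92 × (176.9/100)
        = 35007.92 × 1.769 = 61929.0105

61929.01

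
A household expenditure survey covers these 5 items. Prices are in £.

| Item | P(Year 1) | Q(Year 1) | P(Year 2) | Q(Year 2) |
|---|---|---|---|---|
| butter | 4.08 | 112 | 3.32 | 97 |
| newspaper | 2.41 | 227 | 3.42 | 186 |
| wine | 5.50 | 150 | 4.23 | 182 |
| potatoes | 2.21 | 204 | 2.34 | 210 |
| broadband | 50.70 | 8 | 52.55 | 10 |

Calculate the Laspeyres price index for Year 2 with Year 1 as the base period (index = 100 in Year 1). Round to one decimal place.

99.8

Laspeyres price index uses base-period quantities as weights.
ΣP(Year 2)·Q(Year 1) = 3.32×112 + 3.42×227 + 4.23×150 + 2.34×204 + 52.55×8 = 371.84 + 776.34 + 634.5 + 477.36 + 420.4 = 2680.44
ΣP(Year 1)·Q(Year 1) = 4.08×112 + 2.41×227 + 5.50×150 + 2.21×204 + 50.70×8 = 456.96 + 547.07 + 825 + 450.84 + 405.6 = 2685.47
Index = 2680.44 / 2685.47 × 100 = 99.8127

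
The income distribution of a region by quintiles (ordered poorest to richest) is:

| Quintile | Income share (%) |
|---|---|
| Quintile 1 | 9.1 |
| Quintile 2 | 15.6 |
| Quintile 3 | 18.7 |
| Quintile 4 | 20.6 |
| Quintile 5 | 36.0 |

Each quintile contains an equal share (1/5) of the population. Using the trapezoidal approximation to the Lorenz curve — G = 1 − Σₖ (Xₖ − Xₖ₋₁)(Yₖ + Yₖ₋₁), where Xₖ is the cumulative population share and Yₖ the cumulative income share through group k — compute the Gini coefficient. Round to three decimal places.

Cumulative income shares Yₖ: 0.0910, 0.2470, 0.4340, 0.6400, 1.0000
Σ (Xₖ−Xₖ₋₁)(Yₖ+Yₖ₋₁) = (1/5)(0.0910+0.0000) + (1/5)(0.2470+0.0910) + (1/5)(0.4340+0.2470) + (1/5)(0.6400+0.4340) + (1/5)(1.0000+0.6400)
  = 0.0182 + 0.0676 + 0.1362 + 0.2148 + 0.3280 = 0.7648
G = 1 − 0.7648 = 0.2352

0.235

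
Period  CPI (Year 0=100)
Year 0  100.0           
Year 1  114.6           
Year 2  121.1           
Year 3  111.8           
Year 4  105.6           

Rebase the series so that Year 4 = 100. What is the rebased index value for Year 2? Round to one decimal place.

Rebased(Year 2) = 121.1 / 105.6 × 100 = 114.6780

114.7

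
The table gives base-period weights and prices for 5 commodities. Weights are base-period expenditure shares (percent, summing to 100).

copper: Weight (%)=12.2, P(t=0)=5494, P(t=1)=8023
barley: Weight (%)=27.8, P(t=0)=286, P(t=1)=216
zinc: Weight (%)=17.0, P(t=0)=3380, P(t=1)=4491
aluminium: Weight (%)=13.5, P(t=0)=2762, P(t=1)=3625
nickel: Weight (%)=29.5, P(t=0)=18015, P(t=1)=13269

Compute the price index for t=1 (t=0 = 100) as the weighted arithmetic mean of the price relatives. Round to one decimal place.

100.8

copper: 12.2 × (8023/5494) = 12.2 × 1.460320 = 17.8159
barley: 27.8 × (216/286) = 27.8 × 0.755245 = 20.9958
zinc: 17.0 × (4491/3380) = 17.0 × 1.328698 = 22.5879
aluminium: 13.5 × (3625/2762) = 13.5 × 1.312455 = 17.7181
nickel: 29.5 × (13269/18015) = 29.5 × 0.736553 = 21.7283
Index = Σ wᵢ·(p₁ᵢ/p₀ᵢ) = 17.8159 + 20.9958 + 22.5879 + 17.7181 + 21.7283 = 100.8460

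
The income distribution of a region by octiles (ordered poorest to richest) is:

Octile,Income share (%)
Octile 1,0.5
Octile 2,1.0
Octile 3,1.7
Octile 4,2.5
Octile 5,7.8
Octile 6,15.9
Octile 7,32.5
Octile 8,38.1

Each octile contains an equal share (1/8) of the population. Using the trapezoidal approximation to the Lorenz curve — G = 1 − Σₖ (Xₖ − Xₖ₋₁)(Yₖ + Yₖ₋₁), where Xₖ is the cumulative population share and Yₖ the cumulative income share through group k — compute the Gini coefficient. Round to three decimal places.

0.586

Cumulative income shares Yₖ: 0.0050, 0.0150, 0.0320, 0.0570, 0.1350, 0.2940, 0.6190, 1.0000
Σ (Xₖ−Xₖ₋₁)(Yₖ+Yₖ₋₁) = (1/8)(0.0050+0.0000) + (1/8)(0.0150+0.0050) + (1/8)(0.0320+0.0150) + (1/8)(0.0570+0.0320) + (1/8)(0.1350+0.0570) + (1/8)(0.2940+0.1350) + (1/8)(0.6190+0.2940) + (1/8)(1.0000+0.6190)
  = 0.0006 + 0.0025 + 0.0059 + 0.0111 + 0.0240 + 0.0536 + 0.1141 + 0.2024 = 0.4143
G = 1 − 0.4143 = 0.5857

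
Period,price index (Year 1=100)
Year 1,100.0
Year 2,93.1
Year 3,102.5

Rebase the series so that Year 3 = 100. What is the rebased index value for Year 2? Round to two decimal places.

Rebased(Year 2) = 93.1 / 102.5 × 100 = 90.8293

90.83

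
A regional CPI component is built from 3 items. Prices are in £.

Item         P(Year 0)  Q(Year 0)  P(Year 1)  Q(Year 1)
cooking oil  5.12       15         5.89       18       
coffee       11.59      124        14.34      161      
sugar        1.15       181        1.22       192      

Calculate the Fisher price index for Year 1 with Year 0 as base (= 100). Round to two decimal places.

121.39

Laspeyres component (base-period weights):
ΣP(Year 1)Q(Year 0) = 5.89×15 + 14.34×124 + 1.22×181 = 88.35 + 1778.16 + 220.82 = 2087.33
ΣP(Year 0)Q(Year 0) = 5.12×15 + 11.59×124 + 1.15×181 = 76.8 + 1437.16 + 208.15 = 1722.11
L = 2087.33 / 1722.11 × 100 = 121.2077
Paasche component (current-period weights):
ΣP(Year 1)Q(Year 1) = 5.89×18 + 14.34×161 + 1.22×192 = 106.02 + 2308.74 + 234.24 = 2649
ΣP(Year 0)Q(Year 1) = 5.12×18 + 11.59×161 + 1.15×192 = 92.16 + 1865.99 + 220.8 = 2178.95
P = 2649 / 2178.95 × 100 = 121.5723
Fisher = √(L × P) = √(121.2077 × 121.5723) = 121.3899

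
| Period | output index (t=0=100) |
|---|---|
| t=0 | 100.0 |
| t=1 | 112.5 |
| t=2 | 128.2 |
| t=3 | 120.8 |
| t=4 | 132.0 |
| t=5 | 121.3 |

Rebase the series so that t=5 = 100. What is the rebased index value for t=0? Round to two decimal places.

82.44

Rebased(t=0) = 100.0 / 121.3 × 100 = 82.4402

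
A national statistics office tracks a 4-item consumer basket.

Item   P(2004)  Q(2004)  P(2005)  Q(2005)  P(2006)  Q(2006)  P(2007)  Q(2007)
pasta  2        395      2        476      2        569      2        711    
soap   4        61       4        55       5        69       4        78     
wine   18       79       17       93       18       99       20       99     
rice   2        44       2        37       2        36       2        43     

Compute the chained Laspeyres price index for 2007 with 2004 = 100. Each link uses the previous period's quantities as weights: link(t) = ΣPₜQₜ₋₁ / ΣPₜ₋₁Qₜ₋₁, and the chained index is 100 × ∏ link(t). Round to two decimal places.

105.91

Link 2004→2005:
ΣP(2005)Q(2004) = 2×395 + 4×61 + 17×79 + 2×44 = 790 + 244 + 1343 + 88 = 2465
ΣP(2004)Q(2004) = 2×395 + 4×61 + 18×79 + 2×44 = 790 + 244 + 1422 + 88 = 2544
link = 2465/2544 = 0.968947
Link 2005→2006:
ΣP(2006)Q(2005) = 2×476 + 5×55 + 18×93 + 2×37 = 952 + 275 + 1674 + 74 = 2975
ΣP(2005)Q(2005) = 2×476 + 4×55 + 17×93 + 2×37 = 952 + 220 + 1581 + 74 = 2827
link = 2975/2827 = 1.052352
Link 2006→2007:
ΣP(2007)Q(2006) = 2×569 + 4×69 + 20×99 + 2×36 = 1138 + 276 + 1980 + 72 = 3466
ΣP(2006)Q(2006) = 2×569 + 5×69 + 18×99 + 2×36 = 1138 + 345 + 1782 + 72 = 3337
link = 3466/3337 = 1.038657
Chained index = 100 × 0.968947 × 1.052352 × 1.038657 = 105.9091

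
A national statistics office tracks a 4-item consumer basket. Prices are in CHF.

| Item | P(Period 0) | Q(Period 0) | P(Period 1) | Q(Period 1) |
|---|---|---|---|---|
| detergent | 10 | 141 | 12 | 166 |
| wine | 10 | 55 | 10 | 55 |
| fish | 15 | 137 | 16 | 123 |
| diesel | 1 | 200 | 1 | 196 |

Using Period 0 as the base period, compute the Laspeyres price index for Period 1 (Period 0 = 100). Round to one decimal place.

109.9

Laspeyres price index uses base-period quantities as weights.
ΣP(Period 1)·Q(Period 0) = 12×141 + 10×55 + 16×137 + 1×200 = 1692 + 550 + 2192 + 200 = 4634
ΣP(Period 0)·Q(Period 0) = 10×141 + 10×55 + 15×137 + 1×200 = 1410 + 550 + 2055 + 200 = 4215
Index = 4634 / 4215 × 100 = 109.9407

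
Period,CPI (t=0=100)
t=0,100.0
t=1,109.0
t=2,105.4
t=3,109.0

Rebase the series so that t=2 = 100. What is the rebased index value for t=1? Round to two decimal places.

Rebased(t=1) = 109.0 / 105.4 × 100 = 103.4156

103.42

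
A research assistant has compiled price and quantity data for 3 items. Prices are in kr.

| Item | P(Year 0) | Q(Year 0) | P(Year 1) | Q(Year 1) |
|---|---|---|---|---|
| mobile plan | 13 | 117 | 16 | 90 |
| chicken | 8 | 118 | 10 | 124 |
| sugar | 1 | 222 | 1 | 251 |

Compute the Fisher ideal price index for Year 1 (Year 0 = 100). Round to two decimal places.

Laspeyres component (base-period weights):
ΣP(Year 1)Q(Year 0) = 16×117 + 10×118 + 1×222 = 1872 + 1180 + 222 = 3274
ΣP(Year 0)Q(Year 0) = 13×117 + 8×118 + 1×222 = 1521 + 944 + 222 = 2687
L = 3274 / 2687 × 100 = 121.8459
Paasche component (current-period weights):
ΣP(Year 1)Q(Year 1) = 16×90 + 10×124 + 1×251 = 1440 + 1240 + 251 = 2931
ΣP(Year 0)Q(Year 1) = 13×90 + 8×124 + 1×251 = 1170 + 992 + 251 = 2413
P = 2931 / 2413 × 100 = 121.4671
Fisher = √(L × P) = √(121.8459 × 121.4671) = 121.6563

121.66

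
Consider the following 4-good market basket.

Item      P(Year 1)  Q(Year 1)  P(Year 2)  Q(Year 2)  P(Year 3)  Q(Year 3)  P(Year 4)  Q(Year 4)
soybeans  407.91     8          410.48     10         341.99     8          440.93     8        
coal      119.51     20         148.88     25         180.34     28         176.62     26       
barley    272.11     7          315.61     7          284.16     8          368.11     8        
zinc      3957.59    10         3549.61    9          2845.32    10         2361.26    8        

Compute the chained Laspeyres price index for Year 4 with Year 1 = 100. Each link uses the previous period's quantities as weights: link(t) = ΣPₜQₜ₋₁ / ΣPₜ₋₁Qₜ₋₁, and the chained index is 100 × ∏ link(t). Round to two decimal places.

Link Year 1→Year 2:
ΣP(Year 2)Q(Year 1) = 410.48×8 + 148.88×20 + 315.61×7 + 3549.61×10 = 3283.84 + 2977.6 + 2209.27 + 35496.1 = 43966.81
ΣP(Year 1)Q(Year 1) = 407.91×8 + 119.51×20 + 272.11×7 + 3957.59×10 = 3263.28 + 2390.2 + 1904.77 + 39575.9 = 47134.15
link = 43966.81/47134.15 = 0.932802
Link Year 2→Year 3:
ΣP(Year 3)Q(Year 2) = 341.99×10 + 180.34×25 + 284.16×7 + 2845.32×9 = 3419.9 + 4508.5 + 1989.12 + 25607.88 = 35525.4
ΣP(Year 2)Q(Year 2) = 410.48×10 + 148.88×25 + 315.61×7 + 3549.61×9 = 4104.8 + 3722 + 2209.27 + 31946.49 = 41982.56
link = 35525.4/41982.56 = 0.846194
Link Year 3→Year 4:
ΣP(Year 4)Q(Year 3) = 440.93×8 + 176.62×28 + 368.11×8 + 2361.26×10 = 3527.44 + 4945.36 + 2944.88 + 23612.6 = 35030.28
ΣP(Year 3)Q(Year 3) = 341.99×8 + 180.34×28 + 284.16×8 + 2845.32×10 = 2735.92 + 5049.52 + 2273.28 + 28453.2 = 38511.92
link = 35030.28/38511.92 = 0.909596
Chained index = 100 × 0.932802 × 0.846194 × 0.909596 = 71.7972

71.80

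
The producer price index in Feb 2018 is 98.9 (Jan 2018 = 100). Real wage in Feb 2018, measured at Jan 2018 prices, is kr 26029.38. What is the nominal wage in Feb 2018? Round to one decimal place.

Nominal = Real × (Index/100) = 26029.38 × (98.9/100)
        = 26029.38 × 0.989 = 25743.0568

25743.1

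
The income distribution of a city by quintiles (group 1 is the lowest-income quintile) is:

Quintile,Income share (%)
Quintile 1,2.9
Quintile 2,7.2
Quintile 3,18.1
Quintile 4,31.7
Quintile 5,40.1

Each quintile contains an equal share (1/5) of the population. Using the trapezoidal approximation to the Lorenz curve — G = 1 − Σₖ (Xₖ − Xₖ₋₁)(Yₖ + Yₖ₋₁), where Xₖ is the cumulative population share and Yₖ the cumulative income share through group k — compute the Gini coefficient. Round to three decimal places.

Cumulative income shares Yₖ: 0.0290, 0.1010, 0.2820, 0.5990, 1.0000
Σ (Xₖ−Xₖ₋₁)(Yₖ+Yₖ₋₁) = (1/5)(0.0290+0.0000) + (1/5)(0.1010+0.0290) + (1/5)(0.2820+0.1010) + (1/5)(0.5990+0.2820) + (1/5)(1.0000+0.5990)
  = 0.0058 + 0.0260 + 0.0766 + 0.1762 + 0.3198 = 0.6044
G = 1 − 0.6044 = 0.3956

0.396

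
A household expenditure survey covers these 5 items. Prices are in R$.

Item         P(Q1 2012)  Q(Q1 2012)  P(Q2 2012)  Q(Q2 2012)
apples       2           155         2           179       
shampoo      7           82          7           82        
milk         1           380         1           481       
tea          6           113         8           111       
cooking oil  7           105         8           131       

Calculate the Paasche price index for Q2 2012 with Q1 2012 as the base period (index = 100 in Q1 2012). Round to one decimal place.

111.8

Paasche price index uses current-period quantities as weights.
ΣP(Q2 2012)·Q(Q2 2012) = 2×179 + 7×82 + 1×481 + 8×111 + 8×131 = 358 + 574 + 481 + 888 + 1048 = 3349
ΣP(Q1 2012)·Q(Q2 2012) = 2×179 + 7×82 + 1×481 + 6×111 + 7×131 = 358 + 574 + 481 + 666 + 917 = 2996
Index = 3349 / 2996 × 100 = 111.7824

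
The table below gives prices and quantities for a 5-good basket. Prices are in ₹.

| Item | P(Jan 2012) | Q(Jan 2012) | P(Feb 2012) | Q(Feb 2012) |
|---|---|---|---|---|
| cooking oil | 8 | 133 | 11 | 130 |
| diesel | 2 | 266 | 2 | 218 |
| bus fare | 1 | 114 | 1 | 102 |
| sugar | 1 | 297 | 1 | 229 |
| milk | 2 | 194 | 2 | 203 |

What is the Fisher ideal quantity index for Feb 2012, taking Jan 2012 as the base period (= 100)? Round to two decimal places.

92.78

Laspeyres component (base-period weights):
ΣP(Jan 2012)Q(Feb 2012) = 8×130 + 2×218 + 1×102 + 1×229 + 2×203 = 1040 + 436 + 102 + 229 + 406 = 2213
ΣP(Jan 2012)Q(Jan 2012) = 8×133 + 2×266 + 1×114 + 1×297 + 2×194 = 1064 + 532 + 114 + 297 + 388 = 2395
L = 2213 / 2395 × 100 = 92.4008
Paasche component (current-period weights):
ΣP(Feb 2012)Q(Feb 2012) = 11×130 + 2×218 + 1×102 + 1×229 + 2×203 = 1430 + 436 + 102 + 229 + 406 = 2603
ΣP(Feb 2012)Q(Jan 2012) = 11×133 + 2×266 + 1×114 + 1×297 + 2×194 = 1463 + 532 + 114 + 297 + 388 = 2794
P = 2603 / 2794 × 100 = 93.1639
Fisher = √(L × P) = √(92.4008 × 93.1639) = 92.7816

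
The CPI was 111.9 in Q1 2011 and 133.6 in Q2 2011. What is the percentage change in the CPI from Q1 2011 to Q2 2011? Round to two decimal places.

Change = (133.6 − 111.9) / 111.9 × 100
       = 21.7 / 111.9 × 100 = 19.3923%

19.39%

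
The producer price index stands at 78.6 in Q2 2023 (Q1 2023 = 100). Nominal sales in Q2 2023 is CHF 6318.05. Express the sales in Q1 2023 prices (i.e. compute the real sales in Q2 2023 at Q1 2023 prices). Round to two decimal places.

8038.23

Real = Nominal ÷ (Index/100) = 6318.05 ÷ (78.6/100)
     = 6318.05 ÷ 0.786 = 8038.2316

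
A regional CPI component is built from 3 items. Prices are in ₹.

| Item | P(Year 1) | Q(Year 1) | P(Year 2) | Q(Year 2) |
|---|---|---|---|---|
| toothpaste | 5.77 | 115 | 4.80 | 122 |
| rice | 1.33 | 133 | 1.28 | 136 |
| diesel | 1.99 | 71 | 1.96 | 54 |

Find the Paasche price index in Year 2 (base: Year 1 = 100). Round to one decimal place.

87.2

Paasche price index uses current-period quantities as weights.
ΣP(Year 2)·Q(Year 2) = 4.80×122 + 1.28×136 + 1.96×54 = 585.6 + 174.08 + 105.84 = 865.52
ΣP(Year 1)·Q(Year 2) = 5.77×122 + 1.33×136 + 1.99×54 = 703.94 + 180.88 + 107.46 = 992.28
Index = 865.52 / 992.28 × 100 = 87.2254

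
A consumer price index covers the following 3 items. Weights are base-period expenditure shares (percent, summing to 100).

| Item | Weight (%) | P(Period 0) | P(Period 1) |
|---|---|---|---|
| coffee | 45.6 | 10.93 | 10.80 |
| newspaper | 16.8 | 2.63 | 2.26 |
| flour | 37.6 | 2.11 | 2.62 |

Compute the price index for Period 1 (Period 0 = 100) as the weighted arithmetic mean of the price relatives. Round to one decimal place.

coffee: 45.6 × (10.80/10.93) = 45.6 × 0.988106 = 45.0576
newspaper: 16.8 × (2.26/2.63) = 16.8 × 0.859316 = 14.4365
flour: 37.6 × (2.62/2.11) = 37.6 × 1.241706 = 46.6882
Index = Σ wᵢ·(p₁ᵢ/p₀ᵢ) = 45.0576 + 14.4365 + 46.6882 = 106.1823

106.2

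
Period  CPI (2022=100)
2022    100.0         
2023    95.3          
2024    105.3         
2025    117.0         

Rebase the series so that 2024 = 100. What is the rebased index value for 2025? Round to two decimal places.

Rebased(2025) = 117.0 / 105.3 × 100 = 111.1111

111.11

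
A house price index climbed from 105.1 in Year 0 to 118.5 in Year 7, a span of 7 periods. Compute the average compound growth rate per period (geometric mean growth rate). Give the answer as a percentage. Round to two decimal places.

Growth factor = (118.5/105.1)^(1/7) = (1.127498)^(1/7) = 1.017291
Growth rate = 1.017291 − 1 = 0.017291 = 1.7291%

1.73%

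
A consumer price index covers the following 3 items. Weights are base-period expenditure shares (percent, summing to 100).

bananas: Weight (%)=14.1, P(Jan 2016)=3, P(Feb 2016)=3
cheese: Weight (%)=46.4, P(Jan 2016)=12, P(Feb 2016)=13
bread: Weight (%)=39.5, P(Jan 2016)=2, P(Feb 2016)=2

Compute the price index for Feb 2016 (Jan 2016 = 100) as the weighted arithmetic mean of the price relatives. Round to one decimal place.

103.9

bananas: 14.1 × (3/3) = 14.1 × 1.000000 = 14.1000
cheese: 46.4 × (13/12) = 46.4 × 1.083333 = 50.2667
bread: 39.5 × (2/2) = 39.5 × 1.000000 = 39.5000
Index = Σ wᵢ·(p₁ᵢ/p₀ᵢ) = 14.1000 + 50.2667 + 39.5000 = 103.8667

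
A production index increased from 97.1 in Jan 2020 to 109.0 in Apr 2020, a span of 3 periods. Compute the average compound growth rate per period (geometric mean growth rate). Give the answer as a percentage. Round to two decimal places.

Growth factor = (109.0/97.1)^(1/3) = (1.122554)^(1/3) = 1.039288
Growth rate = 1.039288 − 1 = 0.039288 = 3.9288%

3.93%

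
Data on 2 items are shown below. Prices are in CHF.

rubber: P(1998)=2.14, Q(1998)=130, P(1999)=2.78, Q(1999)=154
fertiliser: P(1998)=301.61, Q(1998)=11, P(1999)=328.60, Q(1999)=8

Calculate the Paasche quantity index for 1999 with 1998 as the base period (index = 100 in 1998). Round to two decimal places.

Paasche quantity index uses current-period prices as weights.
ΣP(1999)·Q(1999) = 2.78×154 + 328.60×8 = 428.12 + 2628.8 = 3056.92
ΣP(1999)·Q(1998) = 2.78×130 + 328.60×11 = 361.4 + 3614.6 = 3976
Index = 3056.92 / 3976 × 100 = 76.8843

76.88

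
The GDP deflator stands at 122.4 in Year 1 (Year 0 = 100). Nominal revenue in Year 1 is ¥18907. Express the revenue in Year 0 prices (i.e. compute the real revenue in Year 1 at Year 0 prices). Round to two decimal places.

Real = Nominal ÷ (Index/100) = 18907 ÷ (122.4/100)
     = 18907 ÷ 1.224 = 15446.8954

15446.90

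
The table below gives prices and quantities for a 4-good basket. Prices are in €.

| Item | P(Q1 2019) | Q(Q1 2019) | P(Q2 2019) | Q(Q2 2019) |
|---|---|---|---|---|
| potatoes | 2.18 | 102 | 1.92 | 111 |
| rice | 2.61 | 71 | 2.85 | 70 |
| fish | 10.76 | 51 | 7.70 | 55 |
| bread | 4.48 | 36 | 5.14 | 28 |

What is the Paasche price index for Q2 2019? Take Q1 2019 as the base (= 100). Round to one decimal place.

85.8

Paasche price index uses current-period quantities as weights.
ΣP(Q2 2019)·Q(Q2 2019) = 1.92×111 + 2.85×70 + 7.70×55 + 5.14×28 = 213.12 + 199.5 + 423.5 + 143.92 = 980.04
ΣP(Q1 2019)·Q(Q2 2019) = 2.18×111 + 2.61×70 + 10.76×55 + 4.48×28 = 241.98 + 182.7 + 591.8 + 125.44 = 1141.92
Index = 980.04 / 1141.92 × 100 = 85.8239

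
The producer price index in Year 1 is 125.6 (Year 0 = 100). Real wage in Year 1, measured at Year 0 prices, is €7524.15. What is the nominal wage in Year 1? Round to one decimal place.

Nominal = Real × (Index/100) = 7524.15 × (125.6/100)
        = 7524.15 × 1.256 = 9450.3324

9450.3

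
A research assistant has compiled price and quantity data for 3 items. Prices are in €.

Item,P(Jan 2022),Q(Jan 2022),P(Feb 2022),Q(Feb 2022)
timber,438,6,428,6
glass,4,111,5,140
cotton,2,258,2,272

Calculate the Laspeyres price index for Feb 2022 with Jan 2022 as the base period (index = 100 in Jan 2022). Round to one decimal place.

Laspeyres price index uses base-period quantities as weights.
ΣP(Feb 2022)·Q(Jan 2022) = 428×6 + 5×111 + 2×258 = 2568 + 555 + 516 = 3639
ΣP(Jan 2022)·Q(Jan 2022) = 438×6 + 4×111 + 2×258 = 2628 + 444 + 516 = 3588
Index = 3639 / 3588 × 100 = 101.4214

101.4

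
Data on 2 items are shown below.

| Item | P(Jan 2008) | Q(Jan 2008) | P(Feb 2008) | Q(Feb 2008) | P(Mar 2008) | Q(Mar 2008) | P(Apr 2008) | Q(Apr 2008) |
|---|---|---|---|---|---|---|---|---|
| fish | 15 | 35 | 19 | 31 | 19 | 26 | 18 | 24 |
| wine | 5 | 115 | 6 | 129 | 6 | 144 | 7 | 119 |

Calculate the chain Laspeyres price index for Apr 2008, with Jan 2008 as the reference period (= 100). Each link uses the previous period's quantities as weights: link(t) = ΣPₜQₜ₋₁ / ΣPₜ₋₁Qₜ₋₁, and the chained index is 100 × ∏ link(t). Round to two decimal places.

133.89

Link Jan 2008→Feb 2008:
ΣP(Feb 2008)Q(Jan 2008) = 19×35 + 6×115 = 665 + 690 = 1355
ΣP(Jan 2008)Q(Jan 2008) = 15×35 + 5×115 = 525 + 575 = 1100
link = 1355/1100 = 1.231818
Link Feb 2008→Mar 2008:
ΣP(Mar 2008)Q(Feb 2008) = 19×31 + 6×129 = 589 + 774 = 1363
ΣP(Feb 2008)Q(Feb 2008) = 19×31 + 6×129 = 589 + 774 = 1363
link = 1363/1363 = 1.000000
Link Mar 2008→Apr 2008:
ΣP(Apr 2008)Q(Mar 2008) = 18×26 + 7×144 = 468 + 1008 = 1476
ΣP(Mar 2008)Q(Mar 2008) = 19×26 + 6×144 = 494 + 864 = 1358
link = 1476/1358 = 1.086892
Chained index = 100 × 1.231818 × 1.000000 × 1.086892 = 133.8854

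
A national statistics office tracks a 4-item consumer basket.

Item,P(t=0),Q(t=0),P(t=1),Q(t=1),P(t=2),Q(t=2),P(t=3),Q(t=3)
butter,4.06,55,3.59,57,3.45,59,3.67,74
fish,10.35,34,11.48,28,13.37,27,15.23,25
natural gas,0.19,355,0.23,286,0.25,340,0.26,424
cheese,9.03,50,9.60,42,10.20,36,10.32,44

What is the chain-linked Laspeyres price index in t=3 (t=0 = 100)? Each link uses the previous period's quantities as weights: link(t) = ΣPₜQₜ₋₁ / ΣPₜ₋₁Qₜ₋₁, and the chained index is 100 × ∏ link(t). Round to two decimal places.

Link t=0→t=1:
ΣP(t=1)Q(t=0) = 3.59×55 + 11.48×34 + 0.23×355 + 9.60×50 = 197.45 + 390.32 + 81.65 + 480 = 1149.42
ΣP(t=0)Q(t=0) = 4.06×55 + 10.35×34 + 0.19×355 + 9.03×50 = 223.3 + 351.9 + 67.45 + 451.5 = 1094.15
link = 1149.42/1094.15 = 1.050514
Link t=1→t=2:
ΣP(t=2)Q(t=1) = 3.45×57 + 13.37×28 + 0.25×286 + 10.20×42 = 196.65 + 374.36 + 71.5 + 428.4 = 1070.91
ΣP(t=1)Q(t=1) = 3.59×57 + 11.48×28 + 0.23×286 + 9.60×42 = 204.63 + 321.44 + 65.78 + 403.2 = 995.05
link = 1070.91/995.05 = 1.076237
Link t=2→t=3:
ΣP(t=3)Q(t=2) = 3.67×59 + 15.23×27 + 0.26×340 + 10.32×36 = 216.53 + 411.21 + 88.4 + 371.52 = 1087.66
ΣP(t=2)Q(t=2) = 3.45×59 + 13.37×27 + 0.25×340 + 10.20×36 = 203.55 + 360.99 + 85 + 367.2 = 1016.74
link = 1087.66/1016.74 = 1.069752
Chained index = 100 × 1.050514 × 1.076237 × 1.069752 = 120.9465

120.95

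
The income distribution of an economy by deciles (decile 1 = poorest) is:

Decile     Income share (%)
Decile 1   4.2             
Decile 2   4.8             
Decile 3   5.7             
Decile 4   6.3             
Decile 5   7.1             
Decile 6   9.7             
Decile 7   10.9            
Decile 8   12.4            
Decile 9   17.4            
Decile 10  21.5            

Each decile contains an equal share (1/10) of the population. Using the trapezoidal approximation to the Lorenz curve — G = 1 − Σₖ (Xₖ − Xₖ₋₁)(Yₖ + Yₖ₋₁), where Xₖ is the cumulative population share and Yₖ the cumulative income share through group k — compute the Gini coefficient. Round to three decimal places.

Cumulative income shares Yₖ: 0.0420, 0.0900, 0.1470, 0.2100, 0.2810, 0.3780, 0.4870, 0.6110, 0.7850, 1.0000
Σ (Xₖ−Xₖ₋₁)(Yₖ+Yₖ₋₁) = (1/10)(0.0420+0.0000) + (1/10)(0.0900+0.0420) + (1/10)(0.1470+0.0900) + (1/10)(0.2100+0.1470) + (1/10)(0.2810+0.2100) + (1/10)(0.3780+0.2810) + (1/10)(0.4870+0.3780) + (1/10)(0.6110+0.4870) + (1/10)(0.7850+0.6110) + (1/10)(1.0000+0.7850)
  = 0.0042 + 0.0132 + 0.0237 + 0.0357 + 0.0491 + 0.0659 + 0.0865 + 0.1098 + 0.1396 + 0.1785 = 0.7062
G = 1 − 0.7062 = 0.2938

0.294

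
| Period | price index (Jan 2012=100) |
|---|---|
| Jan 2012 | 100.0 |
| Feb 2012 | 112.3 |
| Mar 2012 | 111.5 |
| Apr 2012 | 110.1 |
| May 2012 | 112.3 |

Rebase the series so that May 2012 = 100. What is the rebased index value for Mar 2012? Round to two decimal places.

99.29

Rebased(Mar 2012) = 111.5 / 112.3 × 100 = 99.2876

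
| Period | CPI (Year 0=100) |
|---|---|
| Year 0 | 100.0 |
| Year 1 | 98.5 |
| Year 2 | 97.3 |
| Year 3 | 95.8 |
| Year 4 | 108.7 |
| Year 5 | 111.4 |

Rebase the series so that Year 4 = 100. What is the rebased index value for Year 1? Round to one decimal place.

90.6

Rebased(Year 1) = 98.5 / 108.7 × 100 = 90.6164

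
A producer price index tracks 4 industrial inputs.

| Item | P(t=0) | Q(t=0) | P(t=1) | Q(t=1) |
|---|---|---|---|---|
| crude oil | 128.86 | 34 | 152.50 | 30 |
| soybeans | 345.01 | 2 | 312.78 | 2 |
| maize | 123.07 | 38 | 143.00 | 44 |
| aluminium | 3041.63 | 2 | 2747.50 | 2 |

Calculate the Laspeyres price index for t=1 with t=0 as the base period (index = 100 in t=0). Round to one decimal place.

105.7

Laspeyres price index uses base-period quantities as weights.
ΣP(t=1)·Q(t=0) = 152.50×34 + 312.78×2 + 143.00×38 + 2747.50×2 = 5185 + 625.56 + 5434 + 5495 = 16739.56
ΣP(t=0)·Q(t=0) = 128.86×34 + 345.01×2 + 123.07×38 + 3041.63×2 = 4381.24 + 690.02 + 4676.66 + 6083.26 = 15831.18
Index = 16739.56 / 15831.18 × 100 = 105.7379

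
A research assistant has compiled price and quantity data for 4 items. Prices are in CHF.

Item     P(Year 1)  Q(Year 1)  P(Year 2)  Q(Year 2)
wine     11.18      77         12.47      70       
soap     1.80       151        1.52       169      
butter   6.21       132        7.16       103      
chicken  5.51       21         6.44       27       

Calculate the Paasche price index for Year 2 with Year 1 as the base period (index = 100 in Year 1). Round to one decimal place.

108.8

Paasche price index uses current-period quantities as weights.
ΣP(Year 2)·Q(Year 2) = 12.47×70 + 1.52×169 + 7.16×103 + 6.44×27 = 872.9 + 256.88 + 737.48 + 173.88 = 2041.14
ΣP(Year 1)·Q(Year 2) = 11.18×70 + 1.80×169 + 6.21×103 + 5.51×27 = 782.6 + 304.2 + 639.63 + 148.77 = 1875.2
Index = 2041.14 / 1875.2 × 100 = 108.8492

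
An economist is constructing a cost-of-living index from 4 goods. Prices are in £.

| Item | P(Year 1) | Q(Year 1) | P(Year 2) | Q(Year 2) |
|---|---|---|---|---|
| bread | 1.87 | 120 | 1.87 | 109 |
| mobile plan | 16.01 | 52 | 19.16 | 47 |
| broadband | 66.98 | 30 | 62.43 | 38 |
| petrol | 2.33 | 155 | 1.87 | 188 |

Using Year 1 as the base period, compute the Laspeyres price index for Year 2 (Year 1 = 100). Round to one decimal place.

Laspeyres price index uses base-period quantities as weights.
ΣP(Year 2)·Q(Year 1) = 1.87×120 + 19.16×52 + 62.43×30 + 1.87×155 = 224.4 + 996.32 + 1872.9 + 289.85 = 3383.47
ΣP(Year 1)·Q(Year 1) = 1.87×120 + 16.01×52 + 66.98×30 + 2.33×155 = 224.4 + 832.52 + 2009.4 + 361.15 = 3427.47
Index = 3383.47 / 3427.47 × 100 = 98.7163

98.7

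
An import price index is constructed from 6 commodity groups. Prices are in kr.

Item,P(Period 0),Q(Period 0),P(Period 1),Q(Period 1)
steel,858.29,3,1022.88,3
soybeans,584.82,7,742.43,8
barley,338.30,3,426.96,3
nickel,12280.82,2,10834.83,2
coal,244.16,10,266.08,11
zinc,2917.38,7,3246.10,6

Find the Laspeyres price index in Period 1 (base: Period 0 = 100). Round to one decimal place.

102.7

Laspeyres price index uses base-period quantities as weights.
ΣP(Period 1)·Q(Period 0) = 1022.88×3 + 742.43×7 + 426.96×3 + 10834.83×2 + 266.08×10 + 3246.10×7 = 3068.64 + 5197.01 + 1280.88 + 21669.66 + 2660.8 + 22722.7 = 56599.69
ΣP(Period 0)·Q(Period 0) = 858.29×3 + 584.82×7 + 338.30×3 + 12280.82×2 + 244.16×10 + 2917.38×7 = 2574.87 + 4093.74 + 1014.9 + 24561.64 + 2441.6 + 20421.66 = 55108.41
Index = 56599.69 / 55108.41 × 100 = 102.7061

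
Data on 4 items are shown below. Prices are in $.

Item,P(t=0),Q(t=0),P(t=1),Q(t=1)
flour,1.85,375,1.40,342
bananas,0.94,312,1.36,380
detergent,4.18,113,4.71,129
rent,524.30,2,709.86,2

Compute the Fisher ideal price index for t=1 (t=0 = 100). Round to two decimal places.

Laspeyres component (base-period weights):
ΣP(t=1)Q(t=0) = 1.40×375 + 1.36×312 + 4.71×113 + 709.86×2 = 525 + 424.32 + 532.23 + 1419.72 = 2901.27
ΣP(t=0)Q(t=0) = 1.85×375 + 0.94×312 + 4.18×113 + 524.30×2 = 693.75 + 293.28 + 472.34 + 1048.6 = 2507.97
L = 2901.27 / 2507.97 × 100 = 115.6820
Paasche component (current-period weights):
ΣP(t=1)Q(t=1) = 1.40×342 + 1.36×380 + 4.71×129 + 709.86×2 = 478.8 + 516.8 + 607.59 + 1419.72 = 3022.91
ΣP(t=0)Q(t=1) = 1.85×342 + 0.94×380 + 4.18×129 + 524.30×2 = 632.7 + 357.2 + 539.22 + 1048.6 = 2577.72
P = 3022.91 / 2577.72 × 100 = 117.2707
Fisher = √(L × P) = √(115.6820 × 117.2707) = 116.4736

116.47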